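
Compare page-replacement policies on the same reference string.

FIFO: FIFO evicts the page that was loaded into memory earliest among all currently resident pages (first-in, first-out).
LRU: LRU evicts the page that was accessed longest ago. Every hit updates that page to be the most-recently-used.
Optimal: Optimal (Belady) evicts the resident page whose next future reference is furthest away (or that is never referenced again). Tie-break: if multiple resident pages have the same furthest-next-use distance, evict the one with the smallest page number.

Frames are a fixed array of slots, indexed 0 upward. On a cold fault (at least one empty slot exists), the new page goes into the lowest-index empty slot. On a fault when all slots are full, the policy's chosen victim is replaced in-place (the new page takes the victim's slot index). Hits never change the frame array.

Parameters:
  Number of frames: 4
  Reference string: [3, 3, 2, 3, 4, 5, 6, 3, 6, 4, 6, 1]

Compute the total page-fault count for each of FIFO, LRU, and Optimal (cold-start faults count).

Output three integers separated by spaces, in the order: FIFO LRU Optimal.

--- FIFO ---
  step 0: ref 3 -> FAULT, frames=[3,-,-,-] (faults so far: 1)
  step 1: ref 3 -> HIT, frames=[3,-,-,-] (faults so far: 1)
  step 2: ref 2 -> FAULT, frames=[3,2,-,-] (faults so far: 2)
  step 3: ref 3 -> HIT, frames=[3,2,-,-] (faults so far: 2)
  step 4: ref 4 -> FAULT, frames=[3,2,4,-] (faults so far: 3)
  step 5: ref 5 -> FAULT, frames=[3,2,4,5] (faults so far: 4)
  step 6: ref 6 -> FAULT, evict 3, frames=[6,2,4,5] (faults so far: 5)
  step 7: ref 3 -> FAULT, evict 2, frames=[6,3,4,5] (faults so far: 6)
  step 8: ref 6 -> HIT, frames=[6,3,4,5] (faults so far: 6)
  step 9: ref 4 -> HIT, frames=[6,3,4,5] (faults so far: 6)
  step 10: ref 6 -> HIT, frames=[6,3,4,5] (faults so far: 6)
  step 11: ref 1 -> FAULT, evict 4, frames=[6,3,1,5] (faults so far: 7)
  FIFO total faults: 7
--- LRU ---
  step 0: ref 3 -> FAULT, frames=[3,-,-,-] (faults so far: 1)
  step 1: ref 3 -> HIT, frames=[3,-,-,-] (faults so far: 1)
  step 2: ref 2 -> FAULT, frames=[3,2,-,-] (faults so far: 2)
  step 3: ref 3 -> HIT, frames=[3,2,-,-] (faults so far: 2)
  step 4: ref 4 -> FAULT, frames=[3,2,4,-] (faults so far: 3)
  step 5: ref 5 -> FAULT, frames=[3,2,4,5] (faults so far: 4)
  step 6: ref 6 -> FAULT, evict 2, frames=[3,6,4,5] (faults so far: 5)
  step 7: ref 3 -> HIT, frames=[3,6,4,5] (faults so far: 5)
  step 8: ref 6 -> HIT, frames=[3,6,4,5] (faults so far: 5)
  step 9: ref 4 -> HIT, frames=[3,6,4,5] (faults so far: 5)
  step 10: ref 6 -> HIT, frames=[3,6,4,5] (faults so far: 5)
  step 11: ref 1 -> FAULT, evict 5, frames=[3,6,4,1] (faults so far: 6)
  LRU total faults: 6
--- Optimal ---
  step 0: ref 3 -> FAULT, frames=[3,-,-,-] (faults so far: 1)
  step 1: ref 3 -> HIT, frames=[3,-,-,-] (faults so far: 1)
  step 2: ref 2 -> FAULT, frames=[3,2,-,-] (faults so far: 2)
  step 3: ref 3 -> HIT, frames=[3,2,-,-] (faults so far: 2)
  step 4: ref 4 -> FAULT, frames=[3,2,4,-] (faults so far: 3)
  step 5: ref 5 -> FAULT, frames=[3,2,4,5] (faults so far: 4)
  step 6: ref 6 -> FAULT, evict 2, frames=[3,6,4,5] (faults so far: 5)
  step 7: ref 3 -> HIT, frames=[3,6,4,5] (faults so far: 5)
  step 8: ref 6 -> HIT, frames=[3,6,4,5] (faults so far: 5)
  step 9: ref 4 -> HIT, frames=[3,6,4,5] (faults so far: 5)
  step 10: ref 6 -> HIT, frames=[3,6,4,5] (faults so far: 5)
  step 11: ref 1 -> FAULT, evict 3, frames=[1,6,4,5] (faults so far: 6)
  Optimal total faults: 6

Answer: 7 6 6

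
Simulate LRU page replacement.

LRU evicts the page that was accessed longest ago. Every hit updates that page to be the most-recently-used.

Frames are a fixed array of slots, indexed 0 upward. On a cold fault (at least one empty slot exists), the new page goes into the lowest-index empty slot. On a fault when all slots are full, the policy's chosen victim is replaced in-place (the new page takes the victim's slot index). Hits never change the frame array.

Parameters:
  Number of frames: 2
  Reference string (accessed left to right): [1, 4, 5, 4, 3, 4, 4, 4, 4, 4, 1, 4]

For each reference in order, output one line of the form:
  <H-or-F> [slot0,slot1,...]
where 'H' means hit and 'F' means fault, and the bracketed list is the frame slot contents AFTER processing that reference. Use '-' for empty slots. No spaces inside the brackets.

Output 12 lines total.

F [1,-]
F [1,4]
F [5,4]
H [5,4]
F [3,4]
H [3,4]
H [3,4]
H [3,4]
H [3,4]
H [3,4]
F [1,4]
H [1,4]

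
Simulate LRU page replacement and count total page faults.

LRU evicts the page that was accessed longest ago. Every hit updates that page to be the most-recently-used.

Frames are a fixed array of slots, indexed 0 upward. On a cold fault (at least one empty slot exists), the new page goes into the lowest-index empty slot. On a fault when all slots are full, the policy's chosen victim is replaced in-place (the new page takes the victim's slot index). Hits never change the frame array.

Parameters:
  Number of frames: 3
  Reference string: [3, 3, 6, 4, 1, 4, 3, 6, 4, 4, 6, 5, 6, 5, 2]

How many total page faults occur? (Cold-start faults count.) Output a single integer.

Answer: 8

Derivation:
Step 0: ref 3 → FAULT, frames=[3,-,-]
Step 1: ref 3 → HIT, frames=[3,-,-]
Step 2: ref 6 → FAULT, frames=[3,6,-]
Step 3: ref 4 → FAULT, frames=[3,6,4]
Step 4: ref 1 → FAULT (evict 3), frames=[1,6,4]
Step 5: ref 4 → HIT, frames=[1,6,4]
Step 6: ref 3 → FAULT (evict 6), frames=[1,3,4]
Step 7: ref 6 → FAULT (evict 1), frames=[6,3,4]
Step 8: ref 4 → HIT, frames=[6,3,4]
Step 9: ref 4 → HIT, frames=[6,3,4]
Step 10: ref 6 → HIT, frames=[6,3,4]
Step 11: ref 5 → FAULT (evict 3), frames=[6,5,4]
Step 12: ref 6 → HIT, frames=[6,5,4]
Step 13: ref 5 → HIT, frames=[6,5,4]
Step 14: ref 2 → FAULT (evict 4), frames=[6,5,2]
Total faults: 8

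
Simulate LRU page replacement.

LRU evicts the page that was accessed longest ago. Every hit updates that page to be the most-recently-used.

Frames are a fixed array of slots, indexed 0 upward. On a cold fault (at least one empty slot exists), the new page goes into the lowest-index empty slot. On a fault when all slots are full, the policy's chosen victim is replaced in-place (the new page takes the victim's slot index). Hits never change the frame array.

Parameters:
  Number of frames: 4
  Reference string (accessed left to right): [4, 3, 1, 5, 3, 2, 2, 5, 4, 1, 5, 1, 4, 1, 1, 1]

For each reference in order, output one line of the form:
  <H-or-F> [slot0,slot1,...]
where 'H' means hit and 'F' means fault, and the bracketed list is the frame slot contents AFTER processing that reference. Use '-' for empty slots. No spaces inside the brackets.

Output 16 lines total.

F [4,-,-,-]
F [4,3,-,-]
F [4,3,1,-]
F [4,3,1,5]
H [4,3,1,5]
F [2,3,1,5]
H [2,3,1,5]
H [2,3,1,5]
F [2,3,4,5]
F [2,1,4,5]
H [2,1,4,5]
H [2,1,4,5]
H [2,1,4,5]
H [2,1,4,5]
H [2,1,4,5]
H [2,1,4,5]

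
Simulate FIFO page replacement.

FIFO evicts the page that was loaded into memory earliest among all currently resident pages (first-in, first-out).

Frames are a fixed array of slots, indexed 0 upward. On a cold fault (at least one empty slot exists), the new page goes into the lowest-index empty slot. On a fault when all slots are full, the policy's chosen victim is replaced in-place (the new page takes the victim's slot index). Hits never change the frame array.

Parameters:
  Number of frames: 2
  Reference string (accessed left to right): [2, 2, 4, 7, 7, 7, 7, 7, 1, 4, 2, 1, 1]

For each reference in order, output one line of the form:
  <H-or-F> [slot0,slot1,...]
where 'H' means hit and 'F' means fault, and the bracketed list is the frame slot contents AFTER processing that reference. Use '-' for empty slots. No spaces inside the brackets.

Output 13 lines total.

F [2,-]
H [2,-]
F [2,4]
F [7,4]
H [7,4]
H [7,4]
H [7,4]
H [7,4]
F [7,1]
F [4,1]
F [4,2]
F [1,2]
H [1,2]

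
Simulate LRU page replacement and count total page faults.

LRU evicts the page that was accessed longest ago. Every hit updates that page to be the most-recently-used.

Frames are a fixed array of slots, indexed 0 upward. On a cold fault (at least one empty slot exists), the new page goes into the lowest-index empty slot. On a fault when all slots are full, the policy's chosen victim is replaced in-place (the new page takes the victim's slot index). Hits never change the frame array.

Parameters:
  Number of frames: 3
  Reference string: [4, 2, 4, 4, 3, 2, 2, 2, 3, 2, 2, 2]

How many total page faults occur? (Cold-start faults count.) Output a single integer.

Answer: 3

Derivation:
Step 0: ref 4 → FAULT, frames=[4,-,-]
Step 1: ref 2 → FAULT, frames=[4,2,-]
Step 2: ref 4 → HIT, frames=[4,2,-]
Step 3: ref 4 → HIT, frames=[4,2,-]
Step 4: ref 3 → FAULT, frames=[4,2,3]
Step 5: ref 2 → HIT, frames=[4,2,3]
Step 6: ref 2 → HIT, frames=[4,2,3]
Step 7: ref 2 → HIT, frames=[4,2,3]
Step 8: ref 3 → HIT, frames=[4,2,3]
Step 9: ref 2 → HIT, frames=[4,2,3]
Step 10: ref 2 → HIT, frames=[4,2,3]
Step 11: ref 2 → HIT, frames=[4,2,3]
Total faults: 3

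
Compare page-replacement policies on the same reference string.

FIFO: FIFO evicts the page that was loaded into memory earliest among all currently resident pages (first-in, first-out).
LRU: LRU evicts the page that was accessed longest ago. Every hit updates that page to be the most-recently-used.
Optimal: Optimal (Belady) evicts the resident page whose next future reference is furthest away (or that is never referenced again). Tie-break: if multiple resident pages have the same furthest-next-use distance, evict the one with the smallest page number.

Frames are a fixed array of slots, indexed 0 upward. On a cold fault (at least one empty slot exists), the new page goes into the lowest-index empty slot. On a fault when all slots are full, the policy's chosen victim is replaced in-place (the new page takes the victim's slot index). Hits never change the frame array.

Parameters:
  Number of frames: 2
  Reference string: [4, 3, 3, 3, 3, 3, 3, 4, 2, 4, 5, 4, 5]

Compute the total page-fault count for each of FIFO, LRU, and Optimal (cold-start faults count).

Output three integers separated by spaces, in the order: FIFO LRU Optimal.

--- FIFO ---
  step 0: ref 4 -> FAULT, frames=[4,-] (faults so far: 1)
  step 1: ref 3 -> FAULT, frames=[4,3] (faults so far: 2)
  step 2: ref 3 -> HIT, frames=[4,3] (faults so far: 2)
  step 3: ref 3 -> HIT, frames=[4,3] (faults so far: 2)
  step 4: ref 3 -> HIT, frames=[4,3] (faults so far: 2)
  step 5: ref 3 -> HIT, frames=[4,3] (faults so far: 2)
  step 6: ref 3 -> HIT, frames=[4,3] (faults so far: 2)
  step 7: ref 4 -> HIT, frames=[4,3] (faults so far: 2)
  step 8: ref 2 -> FAULT, evict 4, frames=[2,3] (faults so far: 3)
  step 9: ref 4 -> FAULT, evict 3, frames=[2,4] (faults so far: 4)
  step 10: ref 5 -> FAULT, evict 2, frames=[5,4] (faults so far: 5)
  step 11: ref 4 -> HIT, frames=[5,4] (faults so far: 5)
  step 12: ref 5 -> HIT, frames=[5,4] (faults so far: 5)
  FIFO total faults: 5
--- LRU ---
  step 0: ref 4 -> FAULT, frames=[4,-] (faults so far: 1)
  step 1: ref 3 -> FAULT, frames=[4,3] (faults so far: 2)
  step 2: ref 3 -> HIT, frames=[4,3] (faults so far: 2)
  step 3: ref 3 -> HIT, frames=[4,3] (faults so far: 2)
  step 4: ref 3 -> HIT, frames=[4,3] (faults so far: 2)
  step 5: ref 3 -> HIT, frames=[4,3] (faults so far: 2)
  step 6: ref 3 -> HIT, frames=[4,3] (faults so far: 2)
  step 7: ref 4 -> HIT, frames=[4,3] (faults so far: 2)
  step 8: ref 2 -> FAULT, evict 3, frames=[4,2] (faults so far: 3)
  step 9: ref 4 -> HIT, frames=[4,2] (faults so far: 3)
  step 10: ref 5 -> FAULT, evict 2, frames=[4,5] (faults so far: 4)
  step 11: ref 4 -> HIT, frames=[4,5] (faults so far: 4)
  step 12: ref 5 -> HIT, frames=[4,5] (faults so far: 4)
  LRU total faults: 4
--- Optimal ---
  step 0: ref 4 -> FAULT, frames=[4,-] (faults so far: 1)
  step 1: ref 3 -> FAULT, frames=[4,3] (faults so far: 2)
  step 2: ref 3 -> HIT, frames=[4,3] (faults so far: 2)
  step 3: ref 3 -> HIT, frames=[4,3] (faults so far: 2)
  step 4: ref 3 -> HIT, frames=[4,3] (faults so far: 2)
  step 5: ref 3 -> HIT, frames=[4,3] (faults so far: 2)
  step 6: ref 3 -> HIT, frames=[4,3] (faults so far: 2)
  step 7: ref 4 -> HIT, frames=[4,3] (faults so far: 2)
  step 8: ref 2 -> FAULT, evict 3, frames=[4,2] (faults so far: 3)
  step 9: ref 4 -> HIT, frames=[4,2] (faults so far: 3)
  step 10: ref 5 -> FAULT, evict 2, frames=[4,5] (faults so far: 4)
  step 11: ref 4 -> HIT, frames=[4,5] (faults so far: 4)
  step 12: ref 5 -> HIT, frames=[4,5] (faults so far: 4)
  Optimal total faults: 4

Answer: 5 4 4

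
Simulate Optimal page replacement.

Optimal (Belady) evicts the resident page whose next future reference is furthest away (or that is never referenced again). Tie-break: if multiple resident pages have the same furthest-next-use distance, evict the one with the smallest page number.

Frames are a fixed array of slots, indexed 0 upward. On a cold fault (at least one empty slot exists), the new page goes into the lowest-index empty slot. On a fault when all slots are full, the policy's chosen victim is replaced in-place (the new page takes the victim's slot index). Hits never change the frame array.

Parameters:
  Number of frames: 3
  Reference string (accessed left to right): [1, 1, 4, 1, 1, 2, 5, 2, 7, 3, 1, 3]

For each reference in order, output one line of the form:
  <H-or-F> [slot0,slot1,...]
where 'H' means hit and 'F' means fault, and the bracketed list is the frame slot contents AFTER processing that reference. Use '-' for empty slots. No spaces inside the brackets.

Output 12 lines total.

F [1,-,-]
H [1,-,-]
F [1,4,-]
H [1,4,-]
H [1,4,-]
F [1,4,2]
F [1,5,2]
H [1,5,2]
F [1,5,7]
F [1,3,7]
H [1,3,7]
H [1,3,7]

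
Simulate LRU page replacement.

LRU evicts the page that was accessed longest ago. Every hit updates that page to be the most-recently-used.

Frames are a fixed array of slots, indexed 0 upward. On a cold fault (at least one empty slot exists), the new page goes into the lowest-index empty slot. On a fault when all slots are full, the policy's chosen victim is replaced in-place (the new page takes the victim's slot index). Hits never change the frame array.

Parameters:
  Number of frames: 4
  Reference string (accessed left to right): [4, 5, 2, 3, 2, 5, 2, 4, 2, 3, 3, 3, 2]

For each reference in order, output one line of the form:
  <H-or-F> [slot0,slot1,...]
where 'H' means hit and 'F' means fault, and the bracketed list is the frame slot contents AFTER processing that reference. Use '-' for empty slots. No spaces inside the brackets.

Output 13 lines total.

F [4,-,-,-]
F [4,5,-,-]
F [4,5,2,-]
F [4,5,2,3]
H [4,5,2,3]
H [4,5,2,3]
H [4,5,2,3]
H [4,5,2,3]
H [4,5,2,3]
H [4,5,2,3]
H [4,5,2,3]
H [4,5,2,3]
H [4,5,2,3]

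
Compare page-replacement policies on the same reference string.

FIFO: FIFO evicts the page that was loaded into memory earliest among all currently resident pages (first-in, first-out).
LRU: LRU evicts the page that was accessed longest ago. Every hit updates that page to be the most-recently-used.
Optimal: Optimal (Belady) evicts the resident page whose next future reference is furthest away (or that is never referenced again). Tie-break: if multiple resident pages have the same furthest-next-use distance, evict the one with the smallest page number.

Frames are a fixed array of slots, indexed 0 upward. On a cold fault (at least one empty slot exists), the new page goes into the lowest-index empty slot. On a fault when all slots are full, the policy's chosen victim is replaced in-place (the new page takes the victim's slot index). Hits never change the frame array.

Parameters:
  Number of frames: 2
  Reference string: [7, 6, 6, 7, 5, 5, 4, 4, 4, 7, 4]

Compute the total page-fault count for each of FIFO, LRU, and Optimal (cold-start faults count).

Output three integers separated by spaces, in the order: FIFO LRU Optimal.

--- FIFO ---
  step 0: ref 7 -> FAULT, frames=[7,-] (faults so far: 1)
  step 1: ref 6 -> FAULT, frames=[7,6] (faults so far: 2)
  step 2: ref 6 -> HIT, frames=[7,6] (faults so far: 2)
  step 3: ref 7 -> HIT, frames=[7,6] (faults so far: 2)
  step 4: ref 5 -> FAULT, evict 7, frames=[5,6] (faults so far: 3)
  step 5: ref 5 -> HIT, frames=[5,6] (faults so far: 3)
  step 6: ref 4 -> FAULT, evict 6, frames=[5,4] (faults so far: 4)
  step 7: ref 4 -> HIT, frames=[5,4] (faults so far: 4)
  step 8: ref 4 -> HIT, frames=[5,4] (faults so far: 4)
  step 9: ref 7 -> FAULT, evict 5, frames=[7,4] (faults so far: 5)
  step 10: ref 4 -> HIT, frames=[7,4] (faults so far: 5)
  FIFO total faults: 5
--- LRU ---
  step 0: ref 7 -> FAULT, frames=[7,-] (faults so far: 1)
  step 1: ref 6 -> FAULT, frames=[7,6] (faults so far: 2)
  step 2: ref 6 -> HIT, frames=[7,6] (faults so far: 2)
  step 3: ref 7 -> HIT, frames=[7,6] (faults so far: 2)
  step 4: ref 5 -> FAULT, evict 6, frames=[7,5] (faults so far: 3)
  step 5: ref 5 -> HIT, frames=[7,5] (faults so far: 3)
  step 6: ref 4 -> FAULT, evict 7, frames=[4,5] (faults so far: 4)
  step 7: ref 4 -> HIT, frames=[4,5] (faults so far: 4)
  step 8: ref 4 -> HIT, frames=[4,5] (faults so far: 4)
  step 9: ref 7 -> FAULT, evict 5, frames=[4,7] (faults so far: 5)
  step 10: ref 4 -> HIT, frames=[4,7] (faults so far: 5)
  LRU total faults: 5
--- Optimal ---
  step 0: ref 7 -> FAULT, frames=[7,-] (faults so far: 1)
  step 1: ref 6 -> FAULT, frames=[7,6] (faults so far: 2)
  step 2: ref 6 -> HIT, frames=[7,6] (faults so far: 2)
  step 3: ref 7 -> HIT, frames=[7,6] (faults so far: 2)
  step 4: ref 5 -> FAULT, evict 6, frames=[7,5] (faults so far: 3)
  step 5: ref 5 -> HIT, frames=[7,5] (faults so far: 3)
  step 6: ref 4 -> FAULT, evict 5, frames=[7,4] (faults so far: 4)
  step 7: ref 4 -> HIT, frames=[7,4] (faults so far: 4)
  step 8: ref 4 -> HIT, frames=[7,4] (faults so far: 4)
  step 9: ref 7 -> HIT, frames=[7,4] (faults so far: 4)
  step 10: ref 4 -> HIT, frames=[7,4] (faults so far: 4)
  Optimal total faults: 4

Answer: 5 5 4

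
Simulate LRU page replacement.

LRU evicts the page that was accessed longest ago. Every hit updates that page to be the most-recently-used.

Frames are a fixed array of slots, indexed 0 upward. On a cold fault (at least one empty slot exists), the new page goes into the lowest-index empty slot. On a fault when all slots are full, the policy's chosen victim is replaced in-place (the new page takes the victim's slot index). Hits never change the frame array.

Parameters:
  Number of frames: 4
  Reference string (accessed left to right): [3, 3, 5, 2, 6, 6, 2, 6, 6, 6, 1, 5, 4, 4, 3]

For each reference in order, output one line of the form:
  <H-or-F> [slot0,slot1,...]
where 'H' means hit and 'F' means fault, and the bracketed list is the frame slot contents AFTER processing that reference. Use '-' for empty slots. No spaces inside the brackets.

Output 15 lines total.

F [3,-,-,-]
H [3,-,-,-]
F [3,5,-,-]
F [3,5,2,-]
F [3,5,2,6]
H [3,5,2,6]
H [3,5,2,6]
H [3,5,2,6]
H [3,5,2,6]
H [3,5,2,6]
F [1,5,2,6]
H [1,5,2,6]
F [1,5,4,6]
H [1,5,4,6]
F [1,5,4,3]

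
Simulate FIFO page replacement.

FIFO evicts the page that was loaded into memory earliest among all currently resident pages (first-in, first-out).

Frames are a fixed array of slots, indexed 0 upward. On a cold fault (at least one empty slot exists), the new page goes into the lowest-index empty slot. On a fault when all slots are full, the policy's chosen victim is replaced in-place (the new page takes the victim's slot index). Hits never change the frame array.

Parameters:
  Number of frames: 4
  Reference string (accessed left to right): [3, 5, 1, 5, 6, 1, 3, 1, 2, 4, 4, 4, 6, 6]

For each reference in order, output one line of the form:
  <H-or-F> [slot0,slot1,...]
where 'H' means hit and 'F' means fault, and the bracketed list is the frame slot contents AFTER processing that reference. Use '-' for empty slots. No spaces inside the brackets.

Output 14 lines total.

F [3,-,-,-]
F [3,5,-,-]
F [3,5,1,-]
H [3,5,1,-]
F [3,5,1,6]
H [3,5,1,6]
H [3,5,1,6]
H [3,5,1,6]
F [2,5,1,6]
F [2,4,1,6]
H [2,4,1,6]
H [2,4,1,6]
H [2,4,1,6]
H [2,4,1,6]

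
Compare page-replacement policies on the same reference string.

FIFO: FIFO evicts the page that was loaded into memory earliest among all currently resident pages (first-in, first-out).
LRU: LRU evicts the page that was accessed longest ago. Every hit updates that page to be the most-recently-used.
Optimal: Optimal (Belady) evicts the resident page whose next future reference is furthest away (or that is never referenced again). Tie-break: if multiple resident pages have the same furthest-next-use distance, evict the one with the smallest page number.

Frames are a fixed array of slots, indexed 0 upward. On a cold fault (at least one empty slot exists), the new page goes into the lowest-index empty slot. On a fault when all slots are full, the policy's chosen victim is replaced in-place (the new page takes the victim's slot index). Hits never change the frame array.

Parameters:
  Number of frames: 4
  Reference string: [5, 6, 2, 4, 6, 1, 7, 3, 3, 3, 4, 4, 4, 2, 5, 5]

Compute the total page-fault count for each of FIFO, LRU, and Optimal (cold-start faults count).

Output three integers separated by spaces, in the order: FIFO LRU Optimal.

--- FIFO ---
  step 0: ref 5 -> FAULT, frames=[5,-,-,-] (faults so far: 1)
  step 1: ref 6 -> FAULT, frames=[5,6,-,-] (faults so far: 2)
  step 2: ref 2 -> FAULT, frames=[5,6,2,-] (faults so far: 3)
  step 3: ref 4 -> FAULT, frames=[5,6,2,4] (faults so far: 4)
  step 4: ref 6 -> HIT, frames=[5,6,2,4] (faults so far: 4)
  step 5: ref 1 -> FAULT, evict 5, frames=[1,6,2,4] (faults so far: 5)
  step 6: ref 7 -> FAULT, evict 6, frames=[1,7,2,4] (faults so far: 6)
  step 7: ref 3 -> FAULT, evict 2, frames=[1,7,3,4] (faults so far: 7)
  step 8: ref 3 -> HIT, frames=[1,7,3,4] (faults so far: 7)
  step 9: ref 3 -> HIT, frames=[1,7,3,4] (faults so far: 7)
  step 10: ref 4 -> HIT, frames=[1,7,3,4] (faults so far: 7)
  step 11: ref 4 -> HIT, frames=[1,7,3,4] (faults so far: 7)
  step 12: ref 4 -> HIT, frames=[1,7,3,4] (faults so far: 7)
  step 13: ref 2 -> FAULT, evict 4, frames=[1,7,3,2] (faults so far: 8)
  step 14: ref 5 -> FAULT, evict 1, frames=[5,7,3,2] (faults so far: 9)
  step 15: ref 5 -> HIT, frames=[5,7,3,2] (faults so far: 9)
  FIFO total faults: 9
--- LRU ---
  step 0: ref 5 -> FAULT, frames=[5,-,-,-] (faults so far: 1)
  step 1: ref 6 -> FAULT, frames=[5,6,-,-] (faults so far: 2)
  step 2: ref 2 -> FAULT, frames=[5,6,2,-] (faults so far: 3)
  step 3: ref 4 -> FAULT, frames=[5,6,2,4] (faults so far: 4)
  step 4: ref 6 -> HIT, frames=[5,6,2,4] (faults so far: 4)
  step 5: ref 1 -> FAULT, evict 5, frames=[1,6,2,4] (faults so far: 5)
  step 6: ref 7 -> FAULT, evict 2, frames=[1,6,7,4] (faults so far: 6)
  step 7: ref 3 -> FAULT, evict 4, frames=[1,6,7,3] (faults so far: 7)
  step 8: ref 3 -> HIT, frames=[1,6,7,3] (faults so far: 7)
  step 9: ref 3 -> HIT, frames=[1,6,7,3] (faults so far: 7)
  step 10: ref 4 -> FAULT, evict 6, frames=[1,4,7,3] (faults so far: 8)
  step 11: ref 4 -> HIT, frames=[1,4,7,3] (faults so far: 8)
  step 12: ref 4 -> HIT, frames=[1,4,7,3] (faults so far: 8)
  step 13: ref 2 -> FAULT, evict 1, frames=[2,4,7,3] (faults so far: 9)
  step 14: ref 5 -> FAULT, evict 7, frames=[2,4,5,3] (faults so far: 10)
  step 15: ref 5 -> HIT, frames=[2,4,5,3] (faults so far: 10)
  LRU total faults: 10
--- Optimal ---
  step 0: ref 5 -> FAULT, frames=[5,-,-,-] (faults so far: 1)
  step 1: ref 6 -> FAULT, frames=[5,6,-,-] (faults so far: 2)
  step 2: ref 2 -> FAULT, frames=[5,6,2,-] (faults so far: 3)
  step 3: ref 4 -> FAULT, frames=[5,6,2,4] (faults so far: 4)
  step 4: ref 6 -> HIT, frames=[5,6,2,4] (faults so far: 4)
  step 5: ref 1 -> FAULT, evict 6, frames=[5,1,2,4] (faults so far: 5)
  step 6: ref 7 -> FAULT, evict 1, frames=[5,7,2,4] (faults so far: 6)
  step 7: ref 3 -> FAULT, evict 7, frames=[5,3,2,4] (faults so far: 7)
  step 8: ref 3 -> HIT, frames=[5,3,2,4] (faults so far: 7)
  step 9: ref 3 -> HIT, frames=[5,3,2,4] (faults so far: 7)
  step 10: ref 4 -> HIT, frames=[5,3,2,4] (faults so far: 7)
  step 11: ref 4 -> HIT, frames=[5,3,2,4] (faults so far: 7)
  step 12: ref 4 -> HIT, frames=[5,3,2,4] (faults so far: 7)
  step 13: ref 2 -> HIT, frames=[5,3,2,4] (faults so far: 7)
  step 14: ref 5 -> HIT, frames=[5,3,2,4] (faults so far: 7)
  step 15: ref 5 -> HIT, frames=[5,3,2,4] (faults so far: 7)
  Optimal total faults: 7

Answer: 9 10 7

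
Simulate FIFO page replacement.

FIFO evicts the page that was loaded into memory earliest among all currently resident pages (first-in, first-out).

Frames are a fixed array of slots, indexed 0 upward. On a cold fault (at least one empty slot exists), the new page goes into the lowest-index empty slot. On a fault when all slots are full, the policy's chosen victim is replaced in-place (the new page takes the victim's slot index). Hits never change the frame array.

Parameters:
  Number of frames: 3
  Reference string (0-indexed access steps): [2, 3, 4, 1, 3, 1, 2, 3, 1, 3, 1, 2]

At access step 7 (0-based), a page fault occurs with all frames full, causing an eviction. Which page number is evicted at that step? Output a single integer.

Answer: 4

Derivation:
Step 0: ref 2 -> FAULT, frames=[2,-,-]
Step 1: ref 3 -> FAULT, frames=[2,3,-]
Step 2: ref 4 -> FAULT, frames=[2,3,4]
Step 3: ref 1 -> FAULT, evict 2, frames=[1,3,4]
Step 4: ref 3 -> HIT, frames=[1,3,4]
Step 5: ref 1 -> HIT, frames=[1,3,4]
Step 6: ref 2 -> FAULT, evict 3, frames=[1,2,4]
Step 7: ref 3 -> FAULT, evict 4, frames=[1,2,3]
At step 7: evicted page 4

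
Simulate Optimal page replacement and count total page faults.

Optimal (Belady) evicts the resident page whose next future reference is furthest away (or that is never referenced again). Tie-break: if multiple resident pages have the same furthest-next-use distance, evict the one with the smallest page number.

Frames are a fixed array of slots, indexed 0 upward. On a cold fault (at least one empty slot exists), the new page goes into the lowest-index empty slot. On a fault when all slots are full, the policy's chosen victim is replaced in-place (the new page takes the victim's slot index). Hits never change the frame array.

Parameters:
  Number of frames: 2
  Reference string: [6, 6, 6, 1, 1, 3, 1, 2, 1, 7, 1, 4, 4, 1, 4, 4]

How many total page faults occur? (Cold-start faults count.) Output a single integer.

Step 0: ref 6 → FAULT, frames=[6,-]
Step 1: ref 6 → HIT, frames=[6,-]
Step 2: ref 6 → HIT, frames=[6,-]
Step 3: ref 1 → FAULT, frames=[6,1]
Step 4: ref 1 → HIT, frames=[6,1]
Step 5: ref 3 → FAULT (evict 6), frames=[3,1]
Step 6: ref 1 → HIT, frames=[3,1]
Step 7: ref 2 → FAULT (evict 3), frames=[2,1]
Step 8: ref 1 → HIT, frames=[2,1]
Step 9: ref 7 → FAULT (evict 2), frames=[7,1]
Step 10: ref 1 → HIT, frames=[7,1]
Step 11: ref 4 → FAULT (evict 7), frames=[4,1]
Step 12: ref 4 → HIT, frames=[4,1]
Step 13: ref 1 → HIT, frames=[4,1]
Step 14: ref 4 → HIT, frames=[4,1]
Step 15: ref 4 → HIT, frames=[4,1]
Total faults: 6

Answer: 6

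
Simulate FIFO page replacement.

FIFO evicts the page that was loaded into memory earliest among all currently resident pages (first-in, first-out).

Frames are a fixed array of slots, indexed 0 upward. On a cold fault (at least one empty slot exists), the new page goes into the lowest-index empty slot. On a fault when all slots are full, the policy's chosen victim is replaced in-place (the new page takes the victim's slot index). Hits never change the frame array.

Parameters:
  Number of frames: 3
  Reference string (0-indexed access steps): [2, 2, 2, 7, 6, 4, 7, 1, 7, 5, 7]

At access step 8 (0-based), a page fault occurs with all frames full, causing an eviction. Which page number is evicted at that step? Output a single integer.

Step 0: ref 2 -> FAULT, frames=[2,-,-]
Step 1: ref 2 -> HIT, frames=[2,-,-]
Step 2: ref 2 -> HIT, frames=[2,-,-]
Step 3: ref 7 -> FAULT, frames=[2,7,-]
Step 4: ref 6 -> FAULT, frames=[2,7,6]
Step 5: ref 4 -> FAULT, evict 2, frames=[4,7,6]
Step 6: ref 7 -> HIT, frames=[4,7,6]
Step 7: ref 1 -> FAULT, evict 7, frames=[4,1,6]
Step 8: ref 7 -> FAULT, evict 6, frames=[4,1,7]
At step 8: evicted page 6

Answer: 6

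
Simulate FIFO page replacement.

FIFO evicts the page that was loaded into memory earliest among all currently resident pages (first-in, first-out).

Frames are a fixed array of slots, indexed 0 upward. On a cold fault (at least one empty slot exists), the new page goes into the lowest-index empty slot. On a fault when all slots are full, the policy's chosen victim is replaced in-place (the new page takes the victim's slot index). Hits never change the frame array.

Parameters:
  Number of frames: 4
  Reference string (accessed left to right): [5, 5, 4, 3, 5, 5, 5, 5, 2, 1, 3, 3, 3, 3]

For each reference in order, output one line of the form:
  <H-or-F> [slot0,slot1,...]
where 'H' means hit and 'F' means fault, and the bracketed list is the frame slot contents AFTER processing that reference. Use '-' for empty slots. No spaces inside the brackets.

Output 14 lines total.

F [5,-,-,-]
H [5,-,-,-]
F [5,4,-,-]
F [5,4,3,-]
H [5,4,3,-]
H [5,4,3,-]
H [5,4,3,-]
H [5,4,3,-]
F [5,4,3,2]
F [1,4,3,2]
H [1,4,3,2]
H [1,4,3,2]
H [1,4,3,2]
H [1,4,3,2]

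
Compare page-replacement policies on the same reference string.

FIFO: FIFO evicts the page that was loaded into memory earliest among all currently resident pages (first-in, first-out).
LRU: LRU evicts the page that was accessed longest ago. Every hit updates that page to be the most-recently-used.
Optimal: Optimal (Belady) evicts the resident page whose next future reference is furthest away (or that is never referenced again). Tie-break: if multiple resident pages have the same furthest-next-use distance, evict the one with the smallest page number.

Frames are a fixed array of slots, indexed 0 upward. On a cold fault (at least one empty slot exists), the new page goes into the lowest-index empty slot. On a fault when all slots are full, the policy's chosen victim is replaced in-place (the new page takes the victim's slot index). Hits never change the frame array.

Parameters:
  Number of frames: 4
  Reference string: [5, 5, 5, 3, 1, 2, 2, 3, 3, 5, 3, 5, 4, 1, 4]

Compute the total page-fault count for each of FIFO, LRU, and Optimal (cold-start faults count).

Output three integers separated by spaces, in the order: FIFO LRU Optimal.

--- FIFO ---
  step 0: ref 5 -> FAULT, frames=[5,-,-,-] (faults so far: 1)
  step 1: ref 5 -> HIT, frames=[5,-,-,-] (faults so far: 1)
  step 2: ref 5 -> HIT, frames=[5,-,-,-] (faults so far: 1)
  step 3: ref 3 -> FAULT, frames=[5,3,-,-] (faults so far: 2)
  step 4: ref 1 -> FAULT, frames=[5,3,1,-] (faults so far: 3)
  step 5: ref 2 -> FAULT, frames=[5,3,1,2] (faults so far: 4)
  step 6: ref 2 -> HIT, frames=[5,3,1,2] (faults so far: 4)
  step 7: ref 3 -> HIT, frames=[5,3,1,2] (faults so far: 4)
  step 8: ref 3 -> HIT, frames=[5,3,1,2] (faults so far: 4)
  step 9: ref 5 -> HIT, frames=[5,3,1,2] (faults so far: 4)
  step 10: ref 3 -> HIT, frames=[5,3,1,2] (faults so far: 4)
  step 11: ref 5 -> HIT, frames=[5,3,1,2] (faults so far: 4)
  step 12: ref 4 -> FAULT, evict 5, frames=[4,3,1,2] (faults so far: 5)
  step 13: ref 1 -> HIT, frames=[4,3,1,2] (faults so far: 5)
  step 14: ref 4 -> HIT, frames=[4,3,1,2] (faults so far: 5)
  FIFO total faults: 5
--- LRU ---
  step 0: ref 5 -> FAULT, frames=[5,-,-,-] (faults so far: 1)
  step 1: ref 5 -> HIT, frames=[5,-,-,-] (faults so far: 1)
  step 2: ref 5 -> HIT, frames=[5,-,-,-] (faults so far: 1)
  step 3: ref 3 -> FAULT, frames=[5,3,-,-] (faults so far: 2)
  step 4: ref 1 -> FAULT, frames=[5,3,1,-] (faults so far: 3)
  step 5: ref 2 -> FAULT, frames=[5,3,1,2] (faults so far: 4)
  step 6: ref 2 -> HIT, frames=[5,3,1,2] (faults so far: 4)
  step 7: ref 3 -> HIT, frames=[5,3,1,2] (faults so far: 4)
  step 8: ref 3 -> HIT, frames=[5,3,1,2] (faults so far: 4)
  step 9: ref 5 -> HIT, frames=[5,3,1,2] (faults so far: 4)
  step 10: ref 3 -> HIT, frames=[5,3,1,2] (faults so far: 4)
  step 11: ref 5 -> HIT, frames=[5,3,1,2] (faults so far: 4)
  step 12: ref 4 -> FAULT, evict 1, frames=[5,3,4,2] (faults so far: 5)
  step 13: ref 1 -> FAULT, evict 2, frames=[5,3,4,1] (faults so far: 6)
  step 14: ref 4 -> HIT, frames=[5,3,4,1] (faults so far: 6)
  LRU total faults: 6
--- Optimal ---
  step 0: ref 5 -> FAULT, frames=[5,-,-,-] (faults so far: 1)
  step 1: ref 5 -> HIT, frames=[5,-,-,-] (faults so far: 1)
  step 2: ref 5 -> HIT, frames=[5,-,-,-] (faults so far: 1)
  step 3: ref 3 -> FAULT, frames=[5,3,-,-] (faults so far: 2)
  step 4: ref 1 -> FAULT, frames=[5,3,1,-] (faults so far: 3)
  step 5: ref 2 -> FAULT, frames=[5,3,1,2] (faults so far: 4)
  step 6: ref 2 -> HIT, frames=[5,3,1,2] (faults so far: 4)
  step 7: ref 3 -> HIT, frames=[5,3,1,2] (faults so far: 4)
  step 8: ref 3 -> HIT, frames=[5,3,1,2] (faults so far: 4)
  step 9: ref 5 -> HIT, frames=[5,3,1,2] (faults so far: 4)
  step 10: ref 3 -> HIT, frames=[5,3,1,2] (faults so far: 4)
  step 11: ref 5 -> HIT, frames=[5,3,1,2] (faults so far: 4)
  step 12: ref 4 -> FAULT, evict 2, frames=[5,3,1,4] (faults so far: 5)
  step 13: ref 1 -> HIT, frames=[5,3,1,4] (faults so far: 5)
  step 14: ref 4 -> HIT, frames=[5,3,1,4] (faults so far: 5)
  Optimal total faults: 5

Answer: 5 6 5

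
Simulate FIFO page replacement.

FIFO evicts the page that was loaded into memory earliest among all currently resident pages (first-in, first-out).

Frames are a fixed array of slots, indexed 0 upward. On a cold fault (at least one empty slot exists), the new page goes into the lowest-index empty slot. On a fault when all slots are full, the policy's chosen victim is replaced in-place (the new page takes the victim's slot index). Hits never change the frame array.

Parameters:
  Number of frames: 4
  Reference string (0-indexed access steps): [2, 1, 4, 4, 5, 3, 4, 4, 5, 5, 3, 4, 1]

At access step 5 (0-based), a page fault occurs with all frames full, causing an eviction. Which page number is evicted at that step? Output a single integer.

Step 0: ref 2 -> FAULT, frames=[2,-,-,-]
Step 1: ref 1 -> FAULT, frames=[2,1,-,-]
Step 2: ref 4 -> FAULT, frames=[2,1,4,-]
Step 3: ref 4 -> HIT, frames=[2,1,4,-]
Step 4: ref 5 -> FAULT, frames=[2,1,4,5]
Step 5: ref 3 -> FAULT, evict 2, frames=[3,1,4,5]
At step 5: evicted page 2

Answer: 2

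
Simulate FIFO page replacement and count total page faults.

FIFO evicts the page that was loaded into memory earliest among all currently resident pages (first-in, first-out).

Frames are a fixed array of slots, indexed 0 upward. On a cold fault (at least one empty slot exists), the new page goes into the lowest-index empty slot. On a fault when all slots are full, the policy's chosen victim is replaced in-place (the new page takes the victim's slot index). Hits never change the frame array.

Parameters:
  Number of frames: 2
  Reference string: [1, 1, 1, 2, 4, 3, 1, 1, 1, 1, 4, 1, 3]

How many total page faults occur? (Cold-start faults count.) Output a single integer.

Answer: 7

Derivation:
Step 0: ref 1 → FAULT, frames=[1,-]
Step 1: ref 1 → HIT, frames=[1,-]
Step 2: ref 1 → HIT, frames=[1,-]
Step 3: ref 2 → FAULT, frames=[1,2]
Step 4: ref 4 → FAULT (evict 1), frames=[4,2]
Step 5: ref 3 → FAULT (evict 2), frames=[4,3]
Step 6: ref 1 → FAULT (evict 4), frames=[1,3]
Step 7: ref 1 → HIT, frames=[1,3]
Step 8: ref 1 → HIT, frames=[1,3]
Step 9: ref 1 → HIT, frames=[1,3]
Step 10: ref 4 → FAULT (evict 3), frames=[1,4]
Step 11: ref 1 → HIT, frames=[1,4]
Step 12: ref 3 → FAULT (evict 1), frames=[3,4]
Total faults: 7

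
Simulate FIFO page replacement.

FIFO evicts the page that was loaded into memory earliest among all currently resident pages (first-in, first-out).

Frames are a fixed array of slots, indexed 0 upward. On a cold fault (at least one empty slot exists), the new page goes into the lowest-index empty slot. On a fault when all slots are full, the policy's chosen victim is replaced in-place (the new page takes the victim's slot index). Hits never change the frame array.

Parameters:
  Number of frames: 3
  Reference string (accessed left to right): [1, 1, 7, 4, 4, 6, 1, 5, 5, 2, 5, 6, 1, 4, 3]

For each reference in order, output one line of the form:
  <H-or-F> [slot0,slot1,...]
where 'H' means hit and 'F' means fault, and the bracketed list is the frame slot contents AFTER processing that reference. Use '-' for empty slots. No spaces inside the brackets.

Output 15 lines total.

F [1,-,-]
H [1,-,-]
F [1,7,-]
F [1,7,4]
H [1,7,4]
F [6,7,4]
F [6,1,4]
F [6,1,5]
H [6,1,5]
F [2,1,5]
H [2,1,5]
F [2,6,5]
F [2,6,1]
F [4,6,1]
F [4,3,1]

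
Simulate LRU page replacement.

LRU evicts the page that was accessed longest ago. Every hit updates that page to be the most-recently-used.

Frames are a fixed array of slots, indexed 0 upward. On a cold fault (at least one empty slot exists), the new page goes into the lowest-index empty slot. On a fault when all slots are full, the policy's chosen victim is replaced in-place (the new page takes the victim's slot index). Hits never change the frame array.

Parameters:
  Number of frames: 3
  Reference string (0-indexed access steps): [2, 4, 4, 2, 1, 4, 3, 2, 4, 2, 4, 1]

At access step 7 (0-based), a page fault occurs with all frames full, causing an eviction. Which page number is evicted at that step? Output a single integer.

Answer: 1

Derivation:
Step 0: ref 2 -> FAULT, frames=[2,-,-]
Step 1: ref 4 -> FAULT, frames=[2,4,-]
Step 2: ref 4 -> HIT, frames=[2,4,-]
Step 3: ref 2 -> HIT, frames=[2,4,-]
Step 4: ref 1 -> FAULT, frames=[2,4,1]
Step 5: ref 4 -> HIT, frames=[2,4,1]
Step 6: ref 3 -> FAULT, evict 2, frames=[3,4,1]
Step 7: ref 2 -> FAULT, evict 1, frames=[3,4,2]
At step 7: evicted page 1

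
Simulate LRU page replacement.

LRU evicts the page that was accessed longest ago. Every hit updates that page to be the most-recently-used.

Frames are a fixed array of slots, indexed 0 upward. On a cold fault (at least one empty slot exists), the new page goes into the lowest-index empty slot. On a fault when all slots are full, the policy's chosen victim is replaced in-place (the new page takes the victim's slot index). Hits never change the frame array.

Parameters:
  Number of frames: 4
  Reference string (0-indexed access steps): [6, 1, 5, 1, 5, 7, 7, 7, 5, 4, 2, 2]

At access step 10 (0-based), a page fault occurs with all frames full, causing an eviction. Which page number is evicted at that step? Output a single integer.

Answer: 1

Derivation:
Step 0: ref 6 -> FAULT, frames=[6,-,-,-]
Step 1: ref 1 -> FAULT, frames=[6,1,-,-]
Step 2: ref 5 -> FAULT, frames=[6,1,5,-]
Step 3: ref 1 -> HIT, frames=[6,1,5,-]
Step 4: ref 5 -> HIT, frames=[6,1,5,-]
Step 5: ref 7 -> FAULT, frames=[6,1,5,7]
Step 6: ref 7 -> HIT, frames=[6,1,5,7]
Step 7: ref 7 -> HIT, frames=[6,1,5,7]
Step 8: ref 5 -> HIT, frames=[6,1,5,7]
Step 9: ref 4 -> FAULT, evict 6, frames=[4,1,5,7]
Step 10: ref 2 -> FAULT, evict 1, frames=[4,2,5,7]
At step 10: evicted page 1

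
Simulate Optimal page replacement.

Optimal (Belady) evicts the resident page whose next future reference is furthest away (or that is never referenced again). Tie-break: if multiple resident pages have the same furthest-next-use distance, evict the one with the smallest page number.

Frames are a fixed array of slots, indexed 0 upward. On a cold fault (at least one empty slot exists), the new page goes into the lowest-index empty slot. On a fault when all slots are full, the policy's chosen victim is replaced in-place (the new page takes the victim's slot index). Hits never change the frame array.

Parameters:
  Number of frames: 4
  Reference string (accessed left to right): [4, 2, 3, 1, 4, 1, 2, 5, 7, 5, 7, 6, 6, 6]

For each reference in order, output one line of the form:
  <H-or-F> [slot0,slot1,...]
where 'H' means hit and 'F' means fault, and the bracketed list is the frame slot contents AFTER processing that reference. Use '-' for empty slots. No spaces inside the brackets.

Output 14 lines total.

F [4,-,-,-]
F [4,2,-,-]
F [4,2,3,-]
F [4,2,3,1]
H [4,2,3,1]
H [4,2,3,1]
H [4,2,3,1]
F [4,2,3,5]
F [4,7,3,5]
H [4,7,3,5]
H [4,7,3,5]
F [4,7,6,5]
H [4,7,6,5]
H [4,7,6,5]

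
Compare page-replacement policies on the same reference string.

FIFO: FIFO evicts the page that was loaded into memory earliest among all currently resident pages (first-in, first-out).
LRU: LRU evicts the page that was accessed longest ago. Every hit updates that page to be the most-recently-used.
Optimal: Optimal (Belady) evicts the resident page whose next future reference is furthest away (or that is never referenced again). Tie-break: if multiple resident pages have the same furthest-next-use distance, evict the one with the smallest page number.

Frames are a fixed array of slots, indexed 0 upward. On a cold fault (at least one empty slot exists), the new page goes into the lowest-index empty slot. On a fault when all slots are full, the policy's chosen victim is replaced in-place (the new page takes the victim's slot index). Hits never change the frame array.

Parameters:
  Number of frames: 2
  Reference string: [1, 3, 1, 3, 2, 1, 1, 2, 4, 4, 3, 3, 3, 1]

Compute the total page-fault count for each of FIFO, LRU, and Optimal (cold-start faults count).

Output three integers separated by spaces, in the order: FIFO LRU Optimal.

--- FIFO ---
  step 0: ref 1 -> FAULT, frames=[1,-] (faults so far: 1)
  step 1: ref 3 -> FAULT, frames=[1,3] (faults so far: 2)
  step 2: ref 1 -> HIT, frames=[1,3] (faults so far: 2)
  step 3: ref 3 -> HIT, frames=[1,3] (faults so far: 2)
  step 4: ref 2 -> FAULT, evict 1, frames=[2,3] (faults so far: 3)
  step 5: ref 1 -> FAULT, evict 3, frames=[2,1] (faults so far: 4)
  step 6: ref 1 -> HIT, frames=[2,1] (faults so far: 4)
  step 7: ref 2 -> HIT, frames=[2,1] (faults so far: 4)
  step 8: ref 4 -> FAULT, evict 2, frames=[4,1] (faults so far: 5)
  step 9: ref 4 -> HIT, frames=[4,1] (faults so far: 5)
  step 10: ref 3 -> FAULT, evict 1, frames=[4,3] (faults so far: 6)
  step 11: ref 3 -> HIT, frames=[4,3] (faults so far: 6)
  step 12: ref 3 -> HIT, frames=[4,3] (faults so far: 6)
  step 13: ref 1 -> FAULT, evict 4, frames=[1,3] (faults so far: 7)
  FIFO total faults: 7
--- LRU ---
  step 0: ref 1 -> FAULT, frames=[1,-] (faults so far: 1)
  step 1: ref 3 -> FAULT, frames=[1,3] (faults so far: 2)
  step 2: ref 1 -> HIT, frames=[1,3] (faults so far: 2)
  step 3: ref 3 -> HIT, frames=[1,3] (faults so far: 2)
  step 4: ref 2 -> FAULT, evict 1, frames=[2,3] (faults so far: 3)
  step 5: ref 1 -> FAULT, evict 3, frames=[2,1] (faults so far: 4)
  step 6: ref 1 -> HIT, frames=[2,1] (faults so far: 4)
  step 7: ref 2 -> HIT, frames=[2,1] (faults so far: 4)
  step 8: ref 4 -> FAULT, evict 1, frames=[2,4] (faults so far: 5)
  step 9: ref 4 -> HIT, frames=[2,4] (faults so far: 5)
  step 10: ref 3 -> FAULT, evict 2, frames=[3,4] (faults so far: 6)
  step 11: ref 3 -> HIT, frames=[3,4] (faults so far: 6)
  step 12: ref 3 -> HIT, frames=[3,4] (faults so far: 6)
  step 13: ref 1 -> FAULT, evict 4, frames=[3,1] (faults so far: 7)
  LRU total faults: 7
--- Optimal ---
  step 0: ref 1 -> FAULT, frames=[1,-] (faults so far: 1)
  step 1: ref 3 -> FAULT, frames=[1,3] (faults so far: 2)
  step 2: ref 1 -> HIT, frames=[1,3] (faults so far: 2)
  step 3: ref 3 -> HIT, frames=[1,3] (faults so far: 2)
  step 4: ref 2 -> FAULT, evict 3, frames=[1,2] (faults so far: 3)
  step 5: ref 1 -> HIT, frames=[1,2] (faults so far: 3)
  step 6: ref 1 -> HIT, frames=[1,2] (faults so far: 3)
  step 7: ref 2 -> HIT, frames=[1,2] (faults so far: 3)
  step 8: ref 4 -> FAULT, evict 2, frames=[1,4] (faults so far: 4)
  step 9: ref 4 -> HIT, frames=[1,4] (faults so far: 4)
  step 10: ref 3 -> FAULT, evict 4, frames=[1,3] (faults so far: 5)
  step 11: ref 3 -> HIT, frames=[1,3] (faults so far: 5)
  step 12: ref 3 -> HIT, frames=[1,3] (faults so far: 5)
  step 13: ref 1 -> HIT, frames=[1,3] (faults so far: 5)
  Optimal total faults: 5

Answer: 7 7 5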